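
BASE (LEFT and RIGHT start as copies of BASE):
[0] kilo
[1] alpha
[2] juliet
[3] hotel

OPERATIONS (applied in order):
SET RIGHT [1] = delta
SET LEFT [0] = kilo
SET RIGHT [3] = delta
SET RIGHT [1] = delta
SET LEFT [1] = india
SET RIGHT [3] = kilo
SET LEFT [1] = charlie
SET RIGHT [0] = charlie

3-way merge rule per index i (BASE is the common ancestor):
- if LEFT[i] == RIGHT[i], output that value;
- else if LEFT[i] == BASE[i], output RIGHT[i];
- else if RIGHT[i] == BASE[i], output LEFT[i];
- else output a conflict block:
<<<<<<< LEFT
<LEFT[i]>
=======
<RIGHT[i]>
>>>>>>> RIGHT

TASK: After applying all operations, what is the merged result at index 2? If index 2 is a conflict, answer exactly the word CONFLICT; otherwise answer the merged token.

Answer: juliet

Derivation:
Final LEFT:  [kilo, charlie, juliet, hotel]
Final RIGHT: [charlie, delta, juliet, kilo]
i=0: L=kilo=BASE, R=charlie -> take RIGHT -> charlie
i=1: BASE=alpha L=charlie R=delta all differ -> CONFLICT
i=2: L=juliet R=juliet -> agree -> juliet
i=3: L=hotel=BASE, R=kilo -> take RIGHT -> kilo
Index 2 -> juliet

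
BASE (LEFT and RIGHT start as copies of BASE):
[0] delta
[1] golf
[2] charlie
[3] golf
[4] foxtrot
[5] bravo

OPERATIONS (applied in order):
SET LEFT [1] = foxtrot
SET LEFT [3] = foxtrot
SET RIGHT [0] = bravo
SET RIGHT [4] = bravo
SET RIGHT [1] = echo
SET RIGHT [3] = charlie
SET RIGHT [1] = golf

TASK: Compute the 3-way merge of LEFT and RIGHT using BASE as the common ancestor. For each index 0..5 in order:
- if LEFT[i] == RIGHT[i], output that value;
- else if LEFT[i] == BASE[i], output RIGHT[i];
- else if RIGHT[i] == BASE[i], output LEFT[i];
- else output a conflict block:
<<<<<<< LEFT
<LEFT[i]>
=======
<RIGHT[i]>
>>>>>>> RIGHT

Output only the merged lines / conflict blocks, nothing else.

Final LEFT:  [delta, foxtrot, charlie, foxtrot, foxtrot, bravo]
Final RIGHT: [bravo, golf, charlie, charlie, bravo, bravo]
i=0: L=delta=BASE, R=bravo -> take RIGHT -> bravo
i=1: L=foxtrot, R=golf=BASE -> take LEFT -> foxtrot
i=2: L=charlie R=charlie -> agree -> charlie
i=3: BASE=golf L=foxtrot R=charlie all differ -> CONFLICT
i=4: L=foxtrot=BASE, R=bravo -> take RIGHT -> bravo
i=5: L=bravo R=bravo -> agree -> bravo

Answer: bravo
foxtrot
charlie
<<<<<<< LEFT
foxtrot
=======
charlie
>>>>>>> RIGHT
bravo
bravo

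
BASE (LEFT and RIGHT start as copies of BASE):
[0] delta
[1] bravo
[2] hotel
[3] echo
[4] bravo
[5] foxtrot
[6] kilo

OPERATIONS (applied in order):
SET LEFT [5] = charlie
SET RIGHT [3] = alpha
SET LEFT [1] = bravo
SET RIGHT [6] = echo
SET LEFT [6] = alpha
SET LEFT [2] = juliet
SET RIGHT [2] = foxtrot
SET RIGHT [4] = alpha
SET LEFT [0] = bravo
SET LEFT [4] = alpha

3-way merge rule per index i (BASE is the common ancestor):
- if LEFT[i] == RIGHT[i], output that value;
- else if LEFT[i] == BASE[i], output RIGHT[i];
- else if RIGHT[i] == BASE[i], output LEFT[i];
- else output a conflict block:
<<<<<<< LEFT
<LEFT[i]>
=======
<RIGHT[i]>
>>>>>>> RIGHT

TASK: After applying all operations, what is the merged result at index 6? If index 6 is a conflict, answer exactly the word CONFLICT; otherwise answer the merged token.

Final LEFT:  [bravo, bravo, juliet, echo, alpha, charlie, alpha]
Final RIGHT: [delta, bravo, foxtrot, alpha, alpha, foxtrot, echo]
i=0: L=bravo, R=delta=BASE -> take LEFT -> bravo
i=1: L=bravo R=bravo -> agree -> bravo
i=2: BASE=hotel L=juliet R=foxtrot all differ -> CONFLICT
i=3: L=echo=BASE, R=alpha -> take RIGHT -> alpha
i=4: L=alpha R=alpha -> agree -> alpha
i=5: L=charlie, R=foxtrot=BASE -> take LEFT -> charlie
i=6: BASE=kilo L=alpha R=echo all differ -> CONFLICT
Index 6 -> CONFLICT

Answer: CONFLICT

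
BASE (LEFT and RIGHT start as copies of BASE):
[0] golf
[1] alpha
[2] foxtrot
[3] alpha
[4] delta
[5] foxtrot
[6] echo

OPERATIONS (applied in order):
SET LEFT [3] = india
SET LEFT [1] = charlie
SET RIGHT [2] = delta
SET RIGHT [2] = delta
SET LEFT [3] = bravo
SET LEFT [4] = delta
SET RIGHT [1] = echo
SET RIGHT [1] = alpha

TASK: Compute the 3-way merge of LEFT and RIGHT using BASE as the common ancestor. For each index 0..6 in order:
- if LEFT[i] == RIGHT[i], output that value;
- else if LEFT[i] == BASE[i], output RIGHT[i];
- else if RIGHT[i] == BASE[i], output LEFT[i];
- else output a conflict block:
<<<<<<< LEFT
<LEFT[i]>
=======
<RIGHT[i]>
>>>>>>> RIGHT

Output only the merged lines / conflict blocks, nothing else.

Final LEFT:  [golf, charlie, foxtrot, bravo, delta, foxtrot, echo]
Final RIGHT: [golf, alpha, delta, alpha, delta, foxtrot, echo]
i=0: L=golf R=golf -> agree -> golf
i=1: L=charlie, R=alpha=BASE -> take LEFT -> charlie
i=2: L=foxtrot=BASE, R=delta -> take RIGHT -> delta
i=3: L=bravo, R=alpha=BASE -> take LEFT -> bravo
i=4: L=delta R=delta -> agree -> delta
i=5: L=foxtrot R=foxtrot -> agree -> foxtrot
i=6: L=echo R=echo -> agree -> echo

Answer: golf
charlie
delta
bravo
delta
foxtrot
echo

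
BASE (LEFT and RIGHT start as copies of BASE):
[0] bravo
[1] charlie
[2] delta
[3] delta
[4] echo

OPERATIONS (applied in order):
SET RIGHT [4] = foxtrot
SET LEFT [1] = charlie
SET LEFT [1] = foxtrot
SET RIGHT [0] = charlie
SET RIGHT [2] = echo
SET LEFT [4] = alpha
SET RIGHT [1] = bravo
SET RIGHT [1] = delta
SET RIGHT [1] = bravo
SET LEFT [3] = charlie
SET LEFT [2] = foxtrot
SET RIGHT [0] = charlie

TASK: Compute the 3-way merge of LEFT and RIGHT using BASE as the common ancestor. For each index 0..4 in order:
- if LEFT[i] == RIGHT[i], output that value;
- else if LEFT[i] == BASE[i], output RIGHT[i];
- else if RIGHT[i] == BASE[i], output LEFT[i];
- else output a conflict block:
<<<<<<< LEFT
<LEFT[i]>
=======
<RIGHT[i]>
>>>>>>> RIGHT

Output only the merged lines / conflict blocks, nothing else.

Final LEFT:  [bravo, foxtrot, foxtrot, charlie, alpha]
Final RIGHT: [charlie, bravo, echo, delta, foxtrot]
i=0: L=bravo=BASE, R=charlie -> take RIGHT -> charlie
i=1: BASE=charlie L=foxtrot R=bravo all differ -> CONFLICT
i=2: BASE=delta L=foxtrot R=echo all differ -> CONFLICT
i=3: L=charlie, R=delta=BASE -> take LEFT -> charlie
i=4: BASE=echo L=alpha R=foxtrot all differ -> CONFLICT

Answer: charlie
<<<<<<< LEFT
foxtrot
=======
bravo
>>>>>>> RIGHT
<<<<<<< LEFT
foxtrot
=======
echo
>>>>>>> RIGHT
charlie
<<<<<<< LEFT
alpha
=======
foxtrot
>>>>>>> RIGHT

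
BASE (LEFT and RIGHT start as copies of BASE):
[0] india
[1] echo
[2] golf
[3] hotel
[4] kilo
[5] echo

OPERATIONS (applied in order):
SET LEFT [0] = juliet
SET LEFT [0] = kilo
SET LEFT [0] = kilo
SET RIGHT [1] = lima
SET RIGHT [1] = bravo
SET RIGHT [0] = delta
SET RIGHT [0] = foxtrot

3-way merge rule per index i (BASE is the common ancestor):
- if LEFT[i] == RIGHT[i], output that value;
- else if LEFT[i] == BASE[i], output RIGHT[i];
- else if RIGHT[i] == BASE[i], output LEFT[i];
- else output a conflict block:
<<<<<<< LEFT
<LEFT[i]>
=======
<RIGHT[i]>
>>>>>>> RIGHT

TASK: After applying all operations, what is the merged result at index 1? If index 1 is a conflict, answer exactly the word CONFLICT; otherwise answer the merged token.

Final LEFT:  [kilo, echo, golf, hotel, kilo, echo]
Final RIGHT: [foxtrot, bravo, golf, hotel, kilo, echo]
i=0: BASE=india L=kilo R=foxtrot all differ -> CONFLICT
i=1: L=echo=BASE, R=bravo -> take RIGHT -> bravo
i=2: L=golf R=golf -> agree -> golf
i=3: L=hotel R=hotel -> agree -> hotel
i=4: L=kilo R=kilo -> agree -> kilo
i=5: L=echo R=echo -> agree -> echo
Index 1 -> bravo

Answer: bravo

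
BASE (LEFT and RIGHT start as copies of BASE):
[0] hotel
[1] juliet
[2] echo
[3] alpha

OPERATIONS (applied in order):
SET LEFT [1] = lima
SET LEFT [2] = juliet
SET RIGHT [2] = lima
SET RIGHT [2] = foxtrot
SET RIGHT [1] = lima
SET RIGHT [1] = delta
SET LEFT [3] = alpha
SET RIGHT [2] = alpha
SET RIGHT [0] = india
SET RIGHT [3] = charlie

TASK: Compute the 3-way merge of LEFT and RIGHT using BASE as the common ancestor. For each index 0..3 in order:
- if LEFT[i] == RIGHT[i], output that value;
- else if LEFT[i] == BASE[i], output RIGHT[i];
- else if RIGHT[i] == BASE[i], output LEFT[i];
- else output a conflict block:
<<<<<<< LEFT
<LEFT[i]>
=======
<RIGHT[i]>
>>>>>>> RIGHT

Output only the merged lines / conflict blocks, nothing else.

Final LEFT:  [hotel, lima, juliet, alpha]
Final RIGHT: [india, delta, alpha, charlie]
i=0: L=hotel=BASE, R=india -> take RIGHT -> india
i=1: BASE=juliet L=lima R=delta all differ -> CONFLICT
i=2: BASE=echo L=juliet R=alpha all differ -> CONFLICT
i=3: L=alpha=BASE, R=charlie -> take RIGHT -> charlie

Answer: india
<<<<<<< LEFT
lima
=======
delta
>>>>>>> RIGHT
<<<<<<< LEFT
juliet
=======
alpha
>>>>>>> RIGHT
charlie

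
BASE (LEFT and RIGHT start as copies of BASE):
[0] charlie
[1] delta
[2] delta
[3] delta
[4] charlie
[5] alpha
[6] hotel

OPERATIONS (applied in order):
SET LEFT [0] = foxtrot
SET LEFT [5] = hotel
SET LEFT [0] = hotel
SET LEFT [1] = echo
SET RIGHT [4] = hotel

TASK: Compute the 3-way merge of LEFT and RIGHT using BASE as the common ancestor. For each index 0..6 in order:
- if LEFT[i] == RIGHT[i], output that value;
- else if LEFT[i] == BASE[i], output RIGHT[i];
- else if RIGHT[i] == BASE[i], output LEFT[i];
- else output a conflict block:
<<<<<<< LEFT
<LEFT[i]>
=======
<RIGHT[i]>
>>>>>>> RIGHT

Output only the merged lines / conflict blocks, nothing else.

Answer: hotel
echo
delta
delta
hotel
hotel
hotel

Derivation:
Final LEFT:  [hotel, echo, delta, delta, charlie, hotel, hotel]
Final RIGHT: [charlie, delta, delta, delta, hotel, alpha, hotel]
i=0: L=hotel, R=charlie=BASE -> take LEFT -> hotel
i=1: L=echo, R=delta=BASE -> take LEFT -> echo
i=2: L=delta R=delta -> agree -> delta
i=3: L=delta R=delta -> agree -> delta
i=4: L=charlie=BASE, R=hotel -> take RIGHT -> hotel
i=5: L=hotel, R=alpha=BASE -> take LEFT -> hotel
i=6: L=hotel R=hotel -> agree -> hotel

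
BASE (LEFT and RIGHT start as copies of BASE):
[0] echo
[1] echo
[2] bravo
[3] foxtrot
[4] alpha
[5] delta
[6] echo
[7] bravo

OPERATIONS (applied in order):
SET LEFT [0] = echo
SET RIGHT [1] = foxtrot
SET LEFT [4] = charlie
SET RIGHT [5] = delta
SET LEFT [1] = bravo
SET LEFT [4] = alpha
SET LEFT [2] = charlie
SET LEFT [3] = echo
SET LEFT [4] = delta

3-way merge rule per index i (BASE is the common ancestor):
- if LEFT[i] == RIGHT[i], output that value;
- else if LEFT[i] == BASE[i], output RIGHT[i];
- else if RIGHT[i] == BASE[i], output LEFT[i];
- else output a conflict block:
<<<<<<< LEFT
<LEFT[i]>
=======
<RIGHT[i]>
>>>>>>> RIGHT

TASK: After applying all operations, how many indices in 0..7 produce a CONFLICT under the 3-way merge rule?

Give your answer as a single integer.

Answer: 1

Derivation:
Final LEFT:  [echo, bravo, charlie, echo, delta, delta, echo, bravo]
Final RIGHT: [echo, foxtrot, bravo, foxtrot, alpha, delta, echo, bravo]
i=0: L=echo R=echo -> agree -> echo
i=1: BASE=echo L=bravo R=foxtrot all differ -> CONFLICT
i=2: L=charlie, R=bravo=BASE -> take LEFT -> charlie
i=3: L=echo, R=foxtrot=BASE -> take LEFT -> echo
i=4: L=delta, R=alpha=BASE -> take LEFT -> delta
i=5: L=delta R=delta -> agree -> delta
i=6: L=echo R=echo -> agree -> echo
i=7: L=bravo R=bravo -> agree -> bravo
Conflict count: 1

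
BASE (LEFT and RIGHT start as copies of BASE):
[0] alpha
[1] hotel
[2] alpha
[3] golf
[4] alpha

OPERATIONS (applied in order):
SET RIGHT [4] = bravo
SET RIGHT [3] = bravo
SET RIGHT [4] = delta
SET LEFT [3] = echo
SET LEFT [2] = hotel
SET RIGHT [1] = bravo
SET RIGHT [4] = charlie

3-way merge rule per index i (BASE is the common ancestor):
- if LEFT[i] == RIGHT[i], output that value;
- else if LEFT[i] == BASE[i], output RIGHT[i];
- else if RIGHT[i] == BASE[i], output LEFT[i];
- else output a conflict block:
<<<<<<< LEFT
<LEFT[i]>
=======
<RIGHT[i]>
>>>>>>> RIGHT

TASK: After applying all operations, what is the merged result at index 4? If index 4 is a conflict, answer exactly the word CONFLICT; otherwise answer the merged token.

Final LEFT:  [alpha, hotel, hotel, echo, alpha]
Final RIGHT: [alpha, bravo, alpha, bravo, charlie]
i=0: L=alpha R=alpha -> agree -> alpha
i=1: L=hotel=BASE, R=bravo -> take RIGHT -> bravo
i=2: L=hotel, R=alpha=BASE -> take LEFT -> hotel
i=3: BASE=golf L=echo R=bravo all differ -> CONFLICT
i=4: L=alpha=BASE, R=charlie -> take RIGHT -> charlie
Index 4 -> charlie

Answer: charlie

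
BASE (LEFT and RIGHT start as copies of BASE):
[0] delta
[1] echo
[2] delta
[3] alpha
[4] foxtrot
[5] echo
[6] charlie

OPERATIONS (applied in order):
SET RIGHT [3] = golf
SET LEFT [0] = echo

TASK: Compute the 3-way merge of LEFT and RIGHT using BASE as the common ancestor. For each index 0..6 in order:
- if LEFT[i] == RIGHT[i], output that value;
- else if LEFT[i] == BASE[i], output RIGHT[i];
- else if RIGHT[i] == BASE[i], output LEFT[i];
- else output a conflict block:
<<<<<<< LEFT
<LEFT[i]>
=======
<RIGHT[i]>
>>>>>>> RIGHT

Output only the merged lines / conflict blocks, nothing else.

Answer: echo
echo
delta
golf
foxtrot
echo
charlie

Derivation:
Final LEFT:  [echo, echo, delta, alpha, foxtrot, echo, charlie]
Final RIGHT: [delta, echo, delta, golf, foxtrot, echo, charlie]
i=0: L=echo, R=delta=BASE -> take LEFT -> echo
i=1: L=echo R=echo -> agree -> echo
i=2: L=delta R=delta -> agree -> delta
i=3: L=alpha=BASE, R=golf -> take RIGHT -> golf
i=4: L=foxtrot R=foxtrot -> agree -> foxtrot
i=5: L=echo R=echo -> agree -> echo
i=6: L=charlie R=charlie -> agree -> charlie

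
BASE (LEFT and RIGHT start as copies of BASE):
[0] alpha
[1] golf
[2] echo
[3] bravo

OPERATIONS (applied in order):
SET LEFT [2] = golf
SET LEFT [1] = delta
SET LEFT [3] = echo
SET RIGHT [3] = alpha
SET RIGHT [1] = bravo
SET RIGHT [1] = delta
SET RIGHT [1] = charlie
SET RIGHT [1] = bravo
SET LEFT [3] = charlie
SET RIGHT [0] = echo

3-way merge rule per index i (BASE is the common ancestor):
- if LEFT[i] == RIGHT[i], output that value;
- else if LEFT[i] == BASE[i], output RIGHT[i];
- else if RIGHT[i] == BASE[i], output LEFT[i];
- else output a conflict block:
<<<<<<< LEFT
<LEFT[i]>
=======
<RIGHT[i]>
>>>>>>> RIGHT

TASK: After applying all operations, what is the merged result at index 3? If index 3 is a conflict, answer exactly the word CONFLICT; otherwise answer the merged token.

Final LEFT:  [alpha, delta, golf, charlie]
Final RIGHT: [echo, bravo, echo, alpha]
i=0: L=alpha=BASE, R=echo -> take RIGHT -> echo
i=1: BASE=golf L=delta R=bravo all differ -> CONFLICT
i=2: L=golf, R=echo=BASE -> take LEFT -> golf
i=3: BASE=bravo L=charlie R=alpha all differ -> CONFLICT
Index 3 -> CONFLICT

Answer: CONFLICT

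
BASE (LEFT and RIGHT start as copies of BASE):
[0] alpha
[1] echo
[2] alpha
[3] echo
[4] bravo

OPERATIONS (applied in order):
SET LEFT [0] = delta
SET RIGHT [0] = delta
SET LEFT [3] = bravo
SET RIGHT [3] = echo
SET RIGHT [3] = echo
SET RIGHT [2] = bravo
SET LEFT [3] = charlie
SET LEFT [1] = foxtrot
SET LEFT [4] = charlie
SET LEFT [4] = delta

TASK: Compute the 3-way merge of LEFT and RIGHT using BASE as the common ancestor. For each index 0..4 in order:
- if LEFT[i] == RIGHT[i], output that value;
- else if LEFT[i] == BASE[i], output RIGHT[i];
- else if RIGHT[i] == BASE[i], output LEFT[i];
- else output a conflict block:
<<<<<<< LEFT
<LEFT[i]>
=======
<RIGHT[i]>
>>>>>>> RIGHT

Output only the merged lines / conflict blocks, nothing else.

Answer: delta
foxtrot
bravo
charlie
delta

Derivation:
Final LEFT:  [delta, foxtrot, alpha, charlie, delta]
Final RIGHT: [delta, echo, bravo, echo, bravo]
i=0: L=delta R=delta -> agree -> delta
i=1: L=foxtrot, R=echo=BASE -> take LEFT -> foxtrot
i=2: L=alpha=BASE, R=bravo -> take RIGHT -> bravo
i=3: L=charlie, R=echo=BASE -> take LEFT -> charlie
i=4: L=delta, R=bravo=BASE -> take LEFT -> delta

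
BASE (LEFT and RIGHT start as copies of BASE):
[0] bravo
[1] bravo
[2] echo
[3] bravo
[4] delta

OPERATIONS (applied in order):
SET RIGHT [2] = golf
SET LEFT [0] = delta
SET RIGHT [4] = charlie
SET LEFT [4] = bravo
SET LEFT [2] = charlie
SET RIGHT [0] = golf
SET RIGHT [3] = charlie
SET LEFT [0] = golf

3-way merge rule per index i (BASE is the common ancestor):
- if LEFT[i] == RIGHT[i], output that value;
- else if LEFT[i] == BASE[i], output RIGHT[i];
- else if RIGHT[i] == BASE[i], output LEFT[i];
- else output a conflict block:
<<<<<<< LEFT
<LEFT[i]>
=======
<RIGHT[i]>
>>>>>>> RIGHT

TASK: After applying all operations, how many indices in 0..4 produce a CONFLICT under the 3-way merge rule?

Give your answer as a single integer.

Final LEFT:  [golf, bravo, charlie, bravo, bravo]
Final RIGHT: [golf, bravo, golf, charlie, charlie]
i=0: L=golf R=golf -> agree -> golf
i=1: L=bravo R=bravo -> agree -> bravo
i=2: BASE=echo L=charlie R=golf all differ -> CONFLICT
i=3: L=bravo=BASE, R=charlie -> take RIGHT -> charlie
i=4: BASE=delta L=bravo R=charlie all differ -> CONFLICT
Conflict count: 2

Answer: 2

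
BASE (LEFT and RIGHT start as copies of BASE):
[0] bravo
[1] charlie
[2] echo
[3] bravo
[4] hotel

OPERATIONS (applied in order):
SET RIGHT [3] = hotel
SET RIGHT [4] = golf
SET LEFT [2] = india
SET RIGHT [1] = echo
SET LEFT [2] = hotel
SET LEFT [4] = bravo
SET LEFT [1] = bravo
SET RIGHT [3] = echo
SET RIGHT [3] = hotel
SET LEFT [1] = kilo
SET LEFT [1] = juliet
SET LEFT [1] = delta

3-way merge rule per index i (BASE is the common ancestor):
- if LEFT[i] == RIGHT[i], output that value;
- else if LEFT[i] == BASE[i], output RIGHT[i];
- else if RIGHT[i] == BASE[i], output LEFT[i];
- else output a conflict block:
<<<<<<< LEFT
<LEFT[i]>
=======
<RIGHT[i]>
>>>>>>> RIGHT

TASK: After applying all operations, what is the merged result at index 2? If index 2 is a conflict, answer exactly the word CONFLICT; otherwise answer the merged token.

Final LEFT:  [bravo, delta, hotel, bravo, bravo]
Final RIGHT: [bravo, echo, echo, hotel, golf]
i=0: L=bravo R=bravo -> agree -> bravo
i=1: BASE=charlie L=delta R=echo all differ -> CONFLICT
i=2: L=hotel, R=echo=BASE -> take LEFT -> hotel
i=3: L=bravo=BASE, R=hotel -> take RIGHT -> hotel
i=4: BASE=hotel L=bravo R=golf all differ -> CONFLICT
Index 2 -> hotel

Answer: hotel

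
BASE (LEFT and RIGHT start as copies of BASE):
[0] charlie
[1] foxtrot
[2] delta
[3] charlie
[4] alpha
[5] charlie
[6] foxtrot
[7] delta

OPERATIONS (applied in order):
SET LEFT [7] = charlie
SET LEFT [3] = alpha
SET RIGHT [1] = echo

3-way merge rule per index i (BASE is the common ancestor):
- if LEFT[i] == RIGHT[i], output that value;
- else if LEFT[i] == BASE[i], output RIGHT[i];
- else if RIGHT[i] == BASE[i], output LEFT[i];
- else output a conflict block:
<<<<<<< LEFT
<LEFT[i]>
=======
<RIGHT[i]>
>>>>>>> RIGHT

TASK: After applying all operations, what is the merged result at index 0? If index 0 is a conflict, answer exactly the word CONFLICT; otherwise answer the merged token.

Answer: charlie

Derivation:
Final LEFT:  [charlie, foxtrot, delta, alpha, alpha, charlie, foxtrot, charlie]
Final RIGHT: [charlie, echo, delta, charlie, alpha, charlie, foxtrot, delta]
i=0: L=charlie R=charlie -> agree -> charlie
i=1: L=foxtrot=BASE, R=echo -> take RIGHT -> echo
i=2: L=delta R=delta -> agree -> delta
i=3: L=alpha, R=charlie=BASE -> take LEFT -> alpha
i=4: L=alpha R=alpha -> agree -> alpha
i=5: L=charlie R=charlie -> agree -> charlie
i=6: L=foxtrot R=foxtrot -> agree -> foxtrot
i=7: L=charlie, R=delta=BASE -> take LEFT -> charlie
Index 0 -> charlie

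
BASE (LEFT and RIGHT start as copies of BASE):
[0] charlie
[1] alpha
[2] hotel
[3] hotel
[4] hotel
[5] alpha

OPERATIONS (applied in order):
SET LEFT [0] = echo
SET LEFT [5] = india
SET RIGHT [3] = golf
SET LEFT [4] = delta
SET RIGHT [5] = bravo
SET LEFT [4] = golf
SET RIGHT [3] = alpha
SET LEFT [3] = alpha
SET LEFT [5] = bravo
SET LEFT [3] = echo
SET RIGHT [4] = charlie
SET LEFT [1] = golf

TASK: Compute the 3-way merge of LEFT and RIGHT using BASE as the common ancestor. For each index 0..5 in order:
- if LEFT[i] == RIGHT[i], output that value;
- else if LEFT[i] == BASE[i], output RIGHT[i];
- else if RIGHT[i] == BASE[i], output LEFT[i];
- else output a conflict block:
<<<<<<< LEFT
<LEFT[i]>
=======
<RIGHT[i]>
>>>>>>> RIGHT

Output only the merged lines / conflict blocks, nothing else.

Answer: echo
golf
hotel
<<<<<<< LEFT
echo
=======
alpha
>>>>>>> RIGHT
<<<<<<< LEFT
golf
=======
charlie
>>>>>>> RIGHT
bravo

Derivation:
Final LEFT:  [echo, golf, hotel, echo, golf, bravo]
Final RIGHT: [charlie, alpha, hotel, alpha, charlie, bravo]
i=0: L=echo, R=charlie=BASE -> take LEFT -> echo
i=1: L=golf, R=alpha=BASE -> take LEFT -> golf
i=2: L=hotel R=hotel -> agree -> hotel
i=3: BASE=hotel L=echo R=alpha all differ -> CONFLICT
i=4: BASE=hotel L=golf R=charlie all differ -> CONFLICT
i=5: L=bravo R=bravo -> agree -> bravo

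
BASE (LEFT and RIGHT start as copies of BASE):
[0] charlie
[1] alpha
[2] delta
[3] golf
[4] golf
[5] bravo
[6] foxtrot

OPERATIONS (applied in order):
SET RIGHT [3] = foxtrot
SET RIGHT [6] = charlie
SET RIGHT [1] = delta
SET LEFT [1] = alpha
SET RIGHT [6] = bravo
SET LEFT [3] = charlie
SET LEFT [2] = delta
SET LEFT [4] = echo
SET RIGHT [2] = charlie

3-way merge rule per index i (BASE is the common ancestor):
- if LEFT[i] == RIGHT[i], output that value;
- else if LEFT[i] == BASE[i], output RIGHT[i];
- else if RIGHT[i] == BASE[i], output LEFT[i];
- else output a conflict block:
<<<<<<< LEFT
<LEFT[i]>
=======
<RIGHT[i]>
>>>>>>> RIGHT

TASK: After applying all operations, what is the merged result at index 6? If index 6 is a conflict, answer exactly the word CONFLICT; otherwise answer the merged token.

Final LEFT:  [charlie, alpha, delta, charlie, echo, bravo, foxtrot]
Final RIGHT: [charlie, delta, charlie, foxtrot, golf, bravo, bravo]
i=0: L=charlie R=charlie -> agree -> charlie
i=1: L=alpha=BASE, R=delta -> take RIGHT -> delta
i=2: L=delta=BASE, R=charlie -> take RIGHT -> charlie
i=3: BASE=golf L=charlie R=foxtrot all differ -> CONFLICT
i=4: L=echo, R=golf=BASE -> take LEFT -> echo
i=5: L=bravo R=bravo -> agree -> bravo
i=6: L=foxtrot=BASE, R=bravo -> take RIGHT -> bravo
Index 6 -> bravo

Answer: bravo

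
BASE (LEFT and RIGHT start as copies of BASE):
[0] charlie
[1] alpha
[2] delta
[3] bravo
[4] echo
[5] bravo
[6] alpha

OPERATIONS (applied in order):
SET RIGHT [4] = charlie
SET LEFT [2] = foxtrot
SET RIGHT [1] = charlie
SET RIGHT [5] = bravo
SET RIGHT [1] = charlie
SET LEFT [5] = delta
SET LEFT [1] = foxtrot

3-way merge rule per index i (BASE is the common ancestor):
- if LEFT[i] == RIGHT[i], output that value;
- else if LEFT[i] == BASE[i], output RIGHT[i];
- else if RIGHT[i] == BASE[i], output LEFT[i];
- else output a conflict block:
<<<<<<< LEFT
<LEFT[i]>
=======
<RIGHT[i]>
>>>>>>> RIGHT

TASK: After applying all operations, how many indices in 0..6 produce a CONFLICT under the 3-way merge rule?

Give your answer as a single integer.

Answer: 1

Derivation:
Final LEFT:  [charlie, foxtrot, foxtrot, bravo, echo, delta, alpha]
Final RIGHT: [charlie, charlie, delta, bravo, charlie, bravo, alpha]
i=0: L=charlie R=charlie -> agree -> charlie
i=1: BASE=alpha L=foxtrot R=charlie all differ -> CONFLICT
i=2: L=foxtrot, R=delta=BASE -> take LEFT -> foxtrot
i=3: L=bravo R=bravo -> agree -> bravo
i=4: L=echo=BASE, R=charlie -> take RIGHT -> charlie
i=5: L=delta, R=bravo=BASE -> take LEFT -> delta
i=6: L=alpha R=alpha -> agree -> alpha
Conflict count: 1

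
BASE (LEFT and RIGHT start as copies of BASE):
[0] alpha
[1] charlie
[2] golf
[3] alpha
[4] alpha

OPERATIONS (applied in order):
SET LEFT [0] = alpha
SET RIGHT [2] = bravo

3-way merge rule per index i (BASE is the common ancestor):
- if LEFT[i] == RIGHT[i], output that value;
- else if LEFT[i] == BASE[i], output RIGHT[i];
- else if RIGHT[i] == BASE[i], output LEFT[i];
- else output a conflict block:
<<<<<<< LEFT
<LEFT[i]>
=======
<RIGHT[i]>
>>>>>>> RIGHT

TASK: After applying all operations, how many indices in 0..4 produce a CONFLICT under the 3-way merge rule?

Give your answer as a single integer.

Final LEFT:  [alpha, charlie, golf, alpha, alpha]
Final RIGHT: [alpha, charlie, bravo, alpha, alpha]
i=0: L=alpha R=alpha -> agree -> alpha
i=1: L=charlie R=charlie -> agree -> charlie
i=2: L=golf=BASE, R=bravo -> take RIGHT -> bravo
i=3: L=alpha R=alpha -> agree -> alpha
i=4: L=alpha R=alpha -> agree -> alpha
Conflict count: 0

Answer: 0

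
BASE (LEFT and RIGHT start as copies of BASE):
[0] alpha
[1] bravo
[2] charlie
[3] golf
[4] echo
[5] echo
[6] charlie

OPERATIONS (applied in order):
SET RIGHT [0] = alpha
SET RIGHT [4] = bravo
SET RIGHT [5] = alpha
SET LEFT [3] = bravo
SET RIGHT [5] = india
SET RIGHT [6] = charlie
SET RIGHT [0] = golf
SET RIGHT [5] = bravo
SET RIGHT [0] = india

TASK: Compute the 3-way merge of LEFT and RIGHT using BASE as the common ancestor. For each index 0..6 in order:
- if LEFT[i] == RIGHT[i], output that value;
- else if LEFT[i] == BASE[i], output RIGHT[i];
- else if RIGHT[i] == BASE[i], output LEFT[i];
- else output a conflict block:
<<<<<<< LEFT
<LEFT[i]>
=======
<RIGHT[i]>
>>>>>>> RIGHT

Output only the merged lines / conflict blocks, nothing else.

Answer: india
bravo
charlie
bravo
bravo
bravo
charlie

Derivation:
Final LEFT:  [alpha, bravo, charlie, bravo, echo, echo, charlie]
Final RIGHT: [india, bravo, charlie, golf, bravo, bravo, charlie]
i=0: L=alpha=BASE, R=india -> take RIGHT -> india
i=1: L=bravo R=bravo -> agree -> bravo
i=2: L=charlie R=charlie -> agree -> charlie
i=3: L=bravo, R=golf=BASE -> take LEFT -> bravo
i=4: L=echo=BASE, R=bravo -> take RIGHT -> bravo
i=5: L=echo=BASE, R=bravo -> take RIGHT -> bravo
i=6: L=charlie R=charlie -> agree -> charlie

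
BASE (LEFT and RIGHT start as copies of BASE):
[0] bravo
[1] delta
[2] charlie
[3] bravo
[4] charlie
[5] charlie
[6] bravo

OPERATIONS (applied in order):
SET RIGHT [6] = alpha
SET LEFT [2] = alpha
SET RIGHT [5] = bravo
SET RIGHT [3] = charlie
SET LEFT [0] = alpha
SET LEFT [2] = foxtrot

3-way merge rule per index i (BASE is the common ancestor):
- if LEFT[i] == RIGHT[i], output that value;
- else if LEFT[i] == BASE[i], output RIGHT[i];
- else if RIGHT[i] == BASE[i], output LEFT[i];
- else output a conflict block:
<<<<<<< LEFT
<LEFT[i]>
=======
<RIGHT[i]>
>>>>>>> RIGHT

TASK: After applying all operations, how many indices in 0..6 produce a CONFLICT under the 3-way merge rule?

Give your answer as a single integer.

Answer: 0

Derivation:
Final LEFT:  [alpha, delta, foxtrot, bravo, charlie, charlie, bravo]
Final RIGHT: [bravo, delta, charlie, charlie, charlie, bravo, alpha]
i=0: L=alpha, R=bravo=BASE -> take LEFT -> alpha
i=1: L=delta R=delta -> agree -> delta
i=2: L=foxtrot, R=charlie=BASE -> take LEFT -> foxtrot
i=3: L=bravo=BASE, R=charlie -> take RIGHT -> charlie
i=4: L=charlie R=charlie -> agree -> charlie
i=5: L=charlie=BASE, R=bravo -> take RIGHT -> bravo
i=6: L=bravo=BASE, R=alpha -> take RIGHT -> alpha
Conflict count: 0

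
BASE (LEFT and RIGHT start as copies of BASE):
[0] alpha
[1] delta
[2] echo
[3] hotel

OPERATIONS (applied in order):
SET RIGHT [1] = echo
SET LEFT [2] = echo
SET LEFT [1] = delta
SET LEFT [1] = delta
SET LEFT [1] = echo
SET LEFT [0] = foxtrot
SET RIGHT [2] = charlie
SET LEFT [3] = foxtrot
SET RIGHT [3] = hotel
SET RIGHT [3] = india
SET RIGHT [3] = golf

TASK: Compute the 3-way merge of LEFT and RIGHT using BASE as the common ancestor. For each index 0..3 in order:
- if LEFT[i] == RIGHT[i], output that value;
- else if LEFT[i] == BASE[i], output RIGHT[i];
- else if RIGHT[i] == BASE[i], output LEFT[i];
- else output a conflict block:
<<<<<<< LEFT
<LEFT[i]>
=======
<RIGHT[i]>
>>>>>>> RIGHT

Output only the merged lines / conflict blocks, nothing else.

Answer: foxtrot
echo
charlie
<<<<<<< LEFT
foxtrot
=======
golf
>>>>>>> RIGHT

Derivation:
Final LEFT:  [foxtrot, echo, echo, foxtrot]
Final RIGHT: [alpha, echo, charlie, golf]
i=0: L=foxtrot, R=alpha=BASE -> take LEFT -> foxtrot
i=1: L=echo R=echo -> agree -> echo
i=2: L=echo=BASE, R=charlie -> take RIGHT -> charlie
i=3: BASE=hotel L=foxtrot R=golf all differ -> CONFLICT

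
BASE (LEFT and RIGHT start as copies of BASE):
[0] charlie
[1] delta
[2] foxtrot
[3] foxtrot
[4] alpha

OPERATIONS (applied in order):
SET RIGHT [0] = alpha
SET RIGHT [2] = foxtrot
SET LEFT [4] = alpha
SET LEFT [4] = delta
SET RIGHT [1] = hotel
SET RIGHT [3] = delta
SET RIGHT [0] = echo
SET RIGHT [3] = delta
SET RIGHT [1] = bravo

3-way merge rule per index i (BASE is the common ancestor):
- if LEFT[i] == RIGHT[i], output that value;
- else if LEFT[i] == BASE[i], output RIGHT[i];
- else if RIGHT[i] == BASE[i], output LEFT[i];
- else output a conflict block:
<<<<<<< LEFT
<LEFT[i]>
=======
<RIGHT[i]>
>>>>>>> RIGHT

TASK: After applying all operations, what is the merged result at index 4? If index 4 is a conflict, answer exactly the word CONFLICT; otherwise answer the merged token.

Final LEFT:  [charlie, delta, foxtrot, foxtrot, delta]
Final RIGHT: [echo, bravo, foxtrot, delta, alpha]
i=0: L=charlie=BASE, R=echo -> take RIGHT -> echo
i=1: L=delta=BASE, R=bravo -> take RIGHT -> bravo
i=2: L=foxtrot R=foxtrot -> agree -> foxtrot
i=3: L=foxtrot=BASE, R=delta -> take RIGHT -> delta
i=4: L=delta, R=alpha=BASE -> take LEFT -> delta
Index 4 -> delta

Answer: delta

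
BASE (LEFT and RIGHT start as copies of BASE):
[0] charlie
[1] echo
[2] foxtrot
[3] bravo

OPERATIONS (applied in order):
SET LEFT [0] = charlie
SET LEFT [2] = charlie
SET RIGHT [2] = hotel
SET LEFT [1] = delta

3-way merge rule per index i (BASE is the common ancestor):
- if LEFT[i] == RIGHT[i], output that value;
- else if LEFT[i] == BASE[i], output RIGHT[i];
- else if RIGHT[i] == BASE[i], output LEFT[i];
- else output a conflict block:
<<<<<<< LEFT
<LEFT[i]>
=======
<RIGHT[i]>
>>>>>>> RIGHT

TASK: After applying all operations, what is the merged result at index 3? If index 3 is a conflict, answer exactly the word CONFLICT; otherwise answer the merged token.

Answer: bravo

Derivation:
Final LEFT:  [charlie, delta, charlie, bravo]
Final RIGHT: [charlie, echo, hotel, bravo]
i=0: L=charlie R=charlie -> agree -> charlie
i=1: L=delta, R=echo=BASE -> take LEFT -> delta
i=2: BASE=foxtrot L=charlie R=hotel all differ -> CONFLICT
i=3: L=bravo R=bravo -> agree -> bravo
Index 3 -> bravo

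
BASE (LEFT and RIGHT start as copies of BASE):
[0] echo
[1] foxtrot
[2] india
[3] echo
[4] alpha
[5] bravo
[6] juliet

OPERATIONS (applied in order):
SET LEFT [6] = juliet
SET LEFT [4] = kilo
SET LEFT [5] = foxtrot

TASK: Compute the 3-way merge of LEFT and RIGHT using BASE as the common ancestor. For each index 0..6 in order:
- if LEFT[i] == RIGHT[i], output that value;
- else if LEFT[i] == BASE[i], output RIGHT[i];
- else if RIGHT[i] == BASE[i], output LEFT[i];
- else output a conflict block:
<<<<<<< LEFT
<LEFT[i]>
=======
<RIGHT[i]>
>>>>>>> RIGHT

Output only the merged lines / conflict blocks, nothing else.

Answer: echo
foxtrot
india
echo
kilo
foxtrot
juliet

Derivation:
Final LEFT:  [echo, foxtrot, india, echo, kilo, foxtrot, juliet]
Final RIGHT: [echo, foxtrot, india, echo, alpha, bravo, juliet]
i=0: L=echo R=echo -> agree -> echo
i=1: L=foxtrot R=foxtrot -> agree -> foxtrot
i=2: L=india R=india -> agree -> india
i=3: L=echo R=echo -> agree -> echo
i=4: L=kilo, R=alpha=BASE -> take LEFT -> kilo
i=5: L=foxtrot, R=bravo=BASE -> take LEFT -> foxtrot
i=6: L=juliet R=juliet -> agree -> juliet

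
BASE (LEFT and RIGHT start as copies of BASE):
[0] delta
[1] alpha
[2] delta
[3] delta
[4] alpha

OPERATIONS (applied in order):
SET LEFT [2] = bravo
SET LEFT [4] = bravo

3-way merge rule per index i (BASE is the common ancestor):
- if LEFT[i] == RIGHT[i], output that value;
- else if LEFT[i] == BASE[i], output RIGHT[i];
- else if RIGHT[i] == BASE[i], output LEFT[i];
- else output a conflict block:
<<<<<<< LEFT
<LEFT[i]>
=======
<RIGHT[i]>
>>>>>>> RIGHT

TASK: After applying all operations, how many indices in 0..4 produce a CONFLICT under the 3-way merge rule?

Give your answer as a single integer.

Final LEFT:  [delta, alpha, bravo, delta, bravo]
Final RIGHT: [delta, alpha, delta, delta, alpha]
i=0: L=delta R=delta -> agree -> delta
i=1: L=alpha R=alpha -> agree -> alpha
i=2: L=bravo, R=delta=BASE -> take LEFT -> bravo
i=3: L=delta R=delta -> agree -> delta
i=4: L=bravo, R=alpha=BASE -> take LEFT -> bravo
Conflict count: 0

Answer: 0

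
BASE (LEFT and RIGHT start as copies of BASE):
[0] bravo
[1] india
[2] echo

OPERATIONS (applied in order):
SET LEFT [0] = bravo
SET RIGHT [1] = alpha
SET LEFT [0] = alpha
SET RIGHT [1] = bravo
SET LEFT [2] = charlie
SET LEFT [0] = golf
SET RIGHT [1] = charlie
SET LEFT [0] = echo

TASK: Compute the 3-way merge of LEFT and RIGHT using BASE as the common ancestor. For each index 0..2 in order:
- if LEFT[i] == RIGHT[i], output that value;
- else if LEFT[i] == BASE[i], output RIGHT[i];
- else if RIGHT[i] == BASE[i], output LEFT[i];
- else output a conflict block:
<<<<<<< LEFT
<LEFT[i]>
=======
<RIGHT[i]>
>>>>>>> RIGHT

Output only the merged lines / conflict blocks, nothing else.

Answer: echo
charlie
charlie

Derivation:
Final LEFT:  [echo, india, charlie]
Final RIGHT: [bravo, charlie, echo]
i=0: L=echo, R=bravo=BASE -> take LEFT -> echo
i=1: L=india=BASE, R=charlie -> take RIGHT -> charlie
i=2: L=charlie, R=echo=BASE -> take LEFT -> charlie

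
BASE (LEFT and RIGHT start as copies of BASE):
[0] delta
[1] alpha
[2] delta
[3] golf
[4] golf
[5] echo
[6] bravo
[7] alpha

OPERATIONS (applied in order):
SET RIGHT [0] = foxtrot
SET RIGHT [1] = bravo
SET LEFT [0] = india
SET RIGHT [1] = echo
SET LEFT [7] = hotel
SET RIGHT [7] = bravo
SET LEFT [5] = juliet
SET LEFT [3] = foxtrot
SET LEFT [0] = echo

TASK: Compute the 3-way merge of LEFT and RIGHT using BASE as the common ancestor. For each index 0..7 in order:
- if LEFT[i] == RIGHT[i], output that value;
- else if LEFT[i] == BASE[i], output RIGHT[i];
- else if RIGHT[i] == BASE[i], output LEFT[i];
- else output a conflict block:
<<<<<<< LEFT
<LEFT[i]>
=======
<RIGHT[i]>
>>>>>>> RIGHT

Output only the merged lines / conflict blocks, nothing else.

Final LEFT:  [echo, alpha, delta, foxtrot, golf, juliet, bravo, hotel]
Final RIGHT: [foxtrot, echo, delta, golf, golf, echo, bravo, bravo]
i=0: BASE=delta L=echo R=foxtrot all differ -> CONFLICT
i=1: L=alpha=BASE, R=echo -> take RIGHT -> echo
i=2: L=delta R=delta -> agree -> delta
i=3: L=foxtrot, R=golf=BASE -> take LEFT -> foxtrot
i=4: L=golf R=golf -> agree -> golf
i=5: L=juliet, R=echo=BASE -> take LEFT -> juliet
i=6: L=bravo R=bravo -> agree -> bravo
i=7: BASE=alpha L=hotel R=bravo all differ -> CONFLICT

Answer: <<<<<<< LEFT
echo
=======
foxtrot
>>>>>>> RIGHT
echo
delta
foxtrot
golf
juliet
bravo
<<<<<<< LEFT
hotel
=======
bravo
>>>>>>> RIGHT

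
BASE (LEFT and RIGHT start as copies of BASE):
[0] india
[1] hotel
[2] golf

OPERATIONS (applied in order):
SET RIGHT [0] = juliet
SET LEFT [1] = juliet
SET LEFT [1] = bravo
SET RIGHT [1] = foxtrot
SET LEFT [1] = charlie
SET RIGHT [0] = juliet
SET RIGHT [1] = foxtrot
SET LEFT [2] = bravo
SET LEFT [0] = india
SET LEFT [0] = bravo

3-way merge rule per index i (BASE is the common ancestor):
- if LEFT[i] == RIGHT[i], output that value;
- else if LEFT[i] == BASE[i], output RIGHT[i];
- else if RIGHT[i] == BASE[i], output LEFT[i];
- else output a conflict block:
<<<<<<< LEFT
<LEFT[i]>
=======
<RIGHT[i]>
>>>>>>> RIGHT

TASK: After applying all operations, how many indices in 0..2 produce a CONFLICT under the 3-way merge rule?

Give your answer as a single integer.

Final LEFT:  [bravo, charlie, bravo]
Final RIGHT: [juliet, foxtrot, golf]
i=0: BASE=india L=bravo R=juliet all differ -> CONFLICT
i=1: BASE=hotel L=charlie R=foxtrot all differ -> CONFLICT
i=2: L=bravo, R=golf=BASE -> take LEFT -> bravo
Conflict count: 2

Answer: 2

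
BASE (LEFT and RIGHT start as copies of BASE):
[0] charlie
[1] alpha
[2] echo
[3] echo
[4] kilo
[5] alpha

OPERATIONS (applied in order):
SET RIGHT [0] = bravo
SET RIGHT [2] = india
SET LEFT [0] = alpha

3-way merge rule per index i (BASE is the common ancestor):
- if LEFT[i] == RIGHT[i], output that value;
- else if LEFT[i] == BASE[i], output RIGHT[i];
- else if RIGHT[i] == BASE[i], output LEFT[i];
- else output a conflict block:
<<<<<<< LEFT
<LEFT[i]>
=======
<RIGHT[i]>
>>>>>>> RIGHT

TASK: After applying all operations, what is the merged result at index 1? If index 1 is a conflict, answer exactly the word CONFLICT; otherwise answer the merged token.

Answer: alpha

Derivation:
Final LEFT:  [alpha, alpha, echo, echo, kilo, alpha]
Final RIGHT: [bravo, alpha, india, echo, kilo, alpha]
i=0: BASE=charlie L=alpha R=bravo all differ -> CONFLICT
i=1: L=alpha R=alpha -> agree -> alpha
i=2: L=echo=BASE, R=india -> take RIGHT -> india
i=3: L=echo R=echo -> agree -> echo
i=4: L=kilo R=kilo -> agree -> kilo
i=5: L=alpha R=alpha -> agree -> alpha
Index 1 -> alpha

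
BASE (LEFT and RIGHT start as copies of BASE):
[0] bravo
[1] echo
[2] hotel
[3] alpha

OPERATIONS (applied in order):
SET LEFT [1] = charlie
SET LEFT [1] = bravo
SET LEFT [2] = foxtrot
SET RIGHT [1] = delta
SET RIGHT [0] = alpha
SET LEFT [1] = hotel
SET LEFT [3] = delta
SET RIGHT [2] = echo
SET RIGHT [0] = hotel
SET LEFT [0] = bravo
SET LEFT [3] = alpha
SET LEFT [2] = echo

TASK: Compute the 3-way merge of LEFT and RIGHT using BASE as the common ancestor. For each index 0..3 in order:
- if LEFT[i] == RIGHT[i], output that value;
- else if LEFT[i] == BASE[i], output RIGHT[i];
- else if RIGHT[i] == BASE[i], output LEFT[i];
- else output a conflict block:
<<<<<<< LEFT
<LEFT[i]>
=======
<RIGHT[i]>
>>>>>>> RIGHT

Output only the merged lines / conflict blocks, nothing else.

Final LEFT:  [bravo, hotel, echo, alpha]
Final RIGHT: [hotel, delta, echo, alpha]
i=0: L=bravo=BASE, R=hotel -> take RIGHT -> hotel
i=1: BASE=echo L=hotel R=delta all differ -> CONFLICT
i=2: L=echo R=echo -> agree -> echo
i=3: L=alpha R=alpha -> agree -> alpha

Answer: hotel
<<<<<<< LEFT
hotel
=======
delta
>>>>>>> RIGHT
echo
alpha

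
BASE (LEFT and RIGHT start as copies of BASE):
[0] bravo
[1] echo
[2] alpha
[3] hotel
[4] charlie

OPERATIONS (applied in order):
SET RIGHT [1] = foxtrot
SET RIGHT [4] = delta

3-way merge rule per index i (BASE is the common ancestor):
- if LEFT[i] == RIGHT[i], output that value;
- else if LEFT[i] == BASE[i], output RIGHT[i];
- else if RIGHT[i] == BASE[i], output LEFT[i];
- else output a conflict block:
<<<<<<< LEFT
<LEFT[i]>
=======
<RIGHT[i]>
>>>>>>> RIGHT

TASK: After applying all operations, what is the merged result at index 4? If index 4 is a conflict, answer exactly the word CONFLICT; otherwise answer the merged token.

Final LEFT:  [bravo, echo, alpha, hotel, charlie]
Final RIGHT: [bravo, foxtrot, alpha, hotel, delta]
i=0: L=bravo R=bravo -> agree -> bravo
i=1: L=echo=BASE, R=foxtrot -> take RIGHT -> foxtrot
i=2: L=alpha R=alpha -> agree -> alpha
i=3: L=hotel R=hotel -> agree -> hotel
i=4: L=charlie=BASE, R=delta -> take RIGHT -> delta
Index 4 -> delta

Answer: delta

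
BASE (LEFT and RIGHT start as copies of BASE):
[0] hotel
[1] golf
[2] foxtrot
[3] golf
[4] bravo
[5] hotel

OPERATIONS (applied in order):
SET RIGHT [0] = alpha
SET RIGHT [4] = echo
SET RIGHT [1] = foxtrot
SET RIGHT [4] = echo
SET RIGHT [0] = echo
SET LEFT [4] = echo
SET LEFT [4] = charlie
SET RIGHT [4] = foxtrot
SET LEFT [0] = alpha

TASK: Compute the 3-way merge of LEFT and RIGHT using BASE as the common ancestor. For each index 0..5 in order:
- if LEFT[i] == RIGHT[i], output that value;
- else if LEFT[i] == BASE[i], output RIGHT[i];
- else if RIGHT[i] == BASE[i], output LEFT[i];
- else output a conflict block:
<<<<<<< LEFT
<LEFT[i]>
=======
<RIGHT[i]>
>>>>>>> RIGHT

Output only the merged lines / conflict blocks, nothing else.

Final LEFT:  [alpha, golf, foxtrot, golf, charlie, hotel]
Final RIGHT: [echo, foxtrot, foxtrot, golf, foxtrot, hotel]
i=0: BASE=hotel L=alpha R=echo all differ -> CONFLICT
i=1: L=golf=BASE, R=foxtrot -> take RIGHT -> foxtrot
i=2: L=foxtrot R=foxtrot -> agree -> foxtrot
i=3: L=golf R=golf -> agree -> golf
i=4: BASE=bravo L=charlie R=foxtrot all differ -> CONFLICT
i=5: L=hotel R=hotel -> agree -> hotel

Answer: <<<<<<< LEFT
alpha
=======
echo
>>>>>>> RIGHT
foxtrot
foxtrot
golf
<<<<<<< LEFT
charlie
=======
foxtrot
>>>>>>> RIGHT
hotel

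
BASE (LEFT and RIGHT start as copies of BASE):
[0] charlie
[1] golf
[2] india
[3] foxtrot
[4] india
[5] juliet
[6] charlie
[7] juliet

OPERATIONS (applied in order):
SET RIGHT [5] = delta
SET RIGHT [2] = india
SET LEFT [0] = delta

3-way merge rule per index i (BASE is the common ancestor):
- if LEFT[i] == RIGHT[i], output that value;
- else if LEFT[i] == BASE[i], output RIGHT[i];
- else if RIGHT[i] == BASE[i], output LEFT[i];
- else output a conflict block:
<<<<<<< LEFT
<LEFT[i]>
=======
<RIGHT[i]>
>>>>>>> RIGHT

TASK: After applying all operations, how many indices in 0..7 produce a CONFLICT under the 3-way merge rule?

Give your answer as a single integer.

Final LEFT:  [delta, golf, india, foxtrot, india, juliet, charlie, juliet]
Final RIGHT: [charlie, golf, india, foxtrot, india, delta, charlie, juliet]
i=0: L=delta, R=charlie=BASE -> take LEFT -> delta
i=1: L=golf R=golf -> agree -> golf
i=2: L=india R=india -> agree -> india
i=3: L=foxtrot R=foxtrot -> agree -> foxtrot
i=4: L=india R=india -> agree -> india
i=5: L=juliet=BASE, R=delta -> take RIGHT -> delta
i=6: L=charlie R=charlie -> agree -> charlie
i=7: L=juliet R=juliet -> agree -> juliet
Conflict count: 0

Answer: 0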